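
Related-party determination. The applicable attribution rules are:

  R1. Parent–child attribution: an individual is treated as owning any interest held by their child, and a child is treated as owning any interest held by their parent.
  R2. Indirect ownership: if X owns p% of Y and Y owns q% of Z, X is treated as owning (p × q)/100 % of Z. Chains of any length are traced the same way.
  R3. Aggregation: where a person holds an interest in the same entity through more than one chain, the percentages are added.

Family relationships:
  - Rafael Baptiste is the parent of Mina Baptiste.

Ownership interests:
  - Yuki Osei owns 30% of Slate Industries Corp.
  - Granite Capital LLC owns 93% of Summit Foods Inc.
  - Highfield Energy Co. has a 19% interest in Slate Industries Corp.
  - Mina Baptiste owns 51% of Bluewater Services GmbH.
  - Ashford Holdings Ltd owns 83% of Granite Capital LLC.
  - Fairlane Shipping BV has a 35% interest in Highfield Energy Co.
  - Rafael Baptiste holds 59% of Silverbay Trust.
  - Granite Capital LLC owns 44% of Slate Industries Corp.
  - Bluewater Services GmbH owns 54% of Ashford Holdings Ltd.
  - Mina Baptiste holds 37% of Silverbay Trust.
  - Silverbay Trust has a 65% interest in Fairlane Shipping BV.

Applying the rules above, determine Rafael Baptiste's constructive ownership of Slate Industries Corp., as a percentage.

14.207208%

By parent–child attribution (R1), Rafael Baptiste is treated as also owning Mina Baptiste's interest in Silverbay Trust, giving 59% + 37% = 96%.
By parent–child attribution (R1), Rafael Baptiste is treated as owning Mina Baptiste's 51% interest in Bluewater Services GmbH.
Chain via Silverbay Trust → Fairlane Shipping BV → Highfield Energy Co. (R2): 96% × 65% × 35% × 19% = 4.1496% of Slate Industries Corp.
Chain via Bluewater Services GmbH → Ashford Holdings Ltd → Granite Capital LLC (R2): 51% × 54% × 83% × 44% = 10.057608% of Slate Industries Corp.
Aggregating (R3): 4.1496% + 10.057608% = 14.207208%.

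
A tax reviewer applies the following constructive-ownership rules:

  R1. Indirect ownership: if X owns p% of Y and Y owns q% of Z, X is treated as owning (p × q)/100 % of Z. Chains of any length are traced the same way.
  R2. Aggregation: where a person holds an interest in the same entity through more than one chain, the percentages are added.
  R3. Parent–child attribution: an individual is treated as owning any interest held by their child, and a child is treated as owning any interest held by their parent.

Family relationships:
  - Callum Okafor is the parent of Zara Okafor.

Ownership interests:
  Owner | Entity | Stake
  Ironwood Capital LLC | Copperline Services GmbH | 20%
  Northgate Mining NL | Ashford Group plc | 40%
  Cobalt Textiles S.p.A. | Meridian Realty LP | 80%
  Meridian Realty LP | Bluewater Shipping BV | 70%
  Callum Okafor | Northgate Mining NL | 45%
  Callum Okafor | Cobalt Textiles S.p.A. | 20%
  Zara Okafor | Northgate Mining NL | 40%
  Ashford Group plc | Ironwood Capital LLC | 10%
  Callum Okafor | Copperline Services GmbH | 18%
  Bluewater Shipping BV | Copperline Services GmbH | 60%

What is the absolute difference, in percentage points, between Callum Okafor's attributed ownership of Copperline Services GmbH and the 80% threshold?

By parent–child attribution (R3), Callum Okafor is treated as also owning Zara Okafor's interest in Northgate Mining NL, giving 45% + 40% = 85%.
Chain via Northgate Mining NL → Ashford Group plc → Ironwood Capital LLC (R1): 85% × 40% × 10% × 20% = 0.68% of Copperline Services GmbH.
Chain via Cobalt Textiles S.p.A. → Meridian Realty LP → Bluewater Shipping BV (R1): 20% × 80% × 70% × 60% = 6.72% of Copperline Services GmbH.
Direct interest in Copperline Services GmbH: 18%.
Aggregating (R2): 0.68% + 6.72% + 18% = 25.4%.
25.4% falls short of the 80% threshold by 54.6 percentage points.

54.6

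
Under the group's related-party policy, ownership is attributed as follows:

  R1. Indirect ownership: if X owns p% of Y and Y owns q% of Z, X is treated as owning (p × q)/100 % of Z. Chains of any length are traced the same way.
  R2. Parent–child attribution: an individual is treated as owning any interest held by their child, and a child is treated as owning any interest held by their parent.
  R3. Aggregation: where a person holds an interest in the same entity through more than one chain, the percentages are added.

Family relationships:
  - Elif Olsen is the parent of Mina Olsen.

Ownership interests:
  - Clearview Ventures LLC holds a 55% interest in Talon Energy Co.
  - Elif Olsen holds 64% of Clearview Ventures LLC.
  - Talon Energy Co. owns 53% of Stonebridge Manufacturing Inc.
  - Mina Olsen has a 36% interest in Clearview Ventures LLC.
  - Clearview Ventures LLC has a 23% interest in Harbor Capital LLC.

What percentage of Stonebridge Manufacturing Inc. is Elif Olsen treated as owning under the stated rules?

29.15%

By parent–child attribution (R2), Elif Olsen is treated as also owning Mina Olsen's interest in Clearview Ventures LLC, giving 64% + 36% = 100%.
Chain via Clearview Ventures LLC → Talon Energy Co. (R1): 100% × 55% × 53% = 29.15% of Stonebridge Manufacturing Inc.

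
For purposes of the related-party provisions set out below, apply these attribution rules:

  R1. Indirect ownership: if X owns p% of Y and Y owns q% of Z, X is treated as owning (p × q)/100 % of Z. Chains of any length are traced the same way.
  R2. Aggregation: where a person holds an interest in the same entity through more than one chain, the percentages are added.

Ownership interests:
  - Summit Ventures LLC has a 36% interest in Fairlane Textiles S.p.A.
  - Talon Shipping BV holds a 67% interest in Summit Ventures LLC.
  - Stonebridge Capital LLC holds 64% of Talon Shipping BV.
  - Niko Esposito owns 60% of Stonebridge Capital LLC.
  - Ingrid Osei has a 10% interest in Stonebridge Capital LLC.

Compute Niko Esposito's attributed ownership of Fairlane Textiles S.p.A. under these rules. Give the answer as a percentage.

9.26208%

Chain via Stonebridge Capital LLC → Talon Shipping BV → Summit Ventures LLC (R1): 60% × 64% × 67% × 36% = 9.26208% of Fairlane Textiles S.p.A.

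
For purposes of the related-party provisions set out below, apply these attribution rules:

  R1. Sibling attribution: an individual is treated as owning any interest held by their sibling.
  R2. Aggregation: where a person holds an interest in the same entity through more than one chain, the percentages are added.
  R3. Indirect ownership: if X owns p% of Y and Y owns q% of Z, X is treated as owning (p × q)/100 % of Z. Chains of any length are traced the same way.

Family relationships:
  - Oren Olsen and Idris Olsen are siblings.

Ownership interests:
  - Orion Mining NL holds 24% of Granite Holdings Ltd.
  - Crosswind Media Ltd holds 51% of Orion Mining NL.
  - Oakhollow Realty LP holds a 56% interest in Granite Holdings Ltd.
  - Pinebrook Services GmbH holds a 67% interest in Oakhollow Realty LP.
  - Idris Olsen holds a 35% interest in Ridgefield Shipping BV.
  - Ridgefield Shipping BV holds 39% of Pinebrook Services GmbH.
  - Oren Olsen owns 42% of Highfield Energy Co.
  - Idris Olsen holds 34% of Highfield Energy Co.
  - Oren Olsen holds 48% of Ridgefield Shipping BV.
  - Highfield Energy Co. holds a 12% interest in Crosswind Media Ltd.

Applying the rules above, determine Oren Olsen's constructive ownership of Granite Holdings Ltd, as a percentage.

By sibling attribution (R1), Oren Olsen is treated as also owning Idris Olsen's interest in Highfield Energy Co, giving 42% + 34% = 76%.
By sibling attribution (R1), Oren Olsen is treated as also owning Idris Olsen's interest in Ridgefield Shipping BV, giving 48% + 35% = 83%.
Chain via Highfield Energy Co. → Crosswind Media Ltd → Orion Mining NL (R3): 76% × 12% × 51% × 24% = 1.116288% of Granite Holdings Ltd.
Chain via Ridgefield Shipping BV → Pinebrook Services GmbH → Oakhollow Realty LP (R3): 83% × 39% × 67% × 56% = 12.145224% of Granite Holdings Ltd.
Aggregating (R2): 1.116288% + 12.145224% = 13.261512%.

13.261512%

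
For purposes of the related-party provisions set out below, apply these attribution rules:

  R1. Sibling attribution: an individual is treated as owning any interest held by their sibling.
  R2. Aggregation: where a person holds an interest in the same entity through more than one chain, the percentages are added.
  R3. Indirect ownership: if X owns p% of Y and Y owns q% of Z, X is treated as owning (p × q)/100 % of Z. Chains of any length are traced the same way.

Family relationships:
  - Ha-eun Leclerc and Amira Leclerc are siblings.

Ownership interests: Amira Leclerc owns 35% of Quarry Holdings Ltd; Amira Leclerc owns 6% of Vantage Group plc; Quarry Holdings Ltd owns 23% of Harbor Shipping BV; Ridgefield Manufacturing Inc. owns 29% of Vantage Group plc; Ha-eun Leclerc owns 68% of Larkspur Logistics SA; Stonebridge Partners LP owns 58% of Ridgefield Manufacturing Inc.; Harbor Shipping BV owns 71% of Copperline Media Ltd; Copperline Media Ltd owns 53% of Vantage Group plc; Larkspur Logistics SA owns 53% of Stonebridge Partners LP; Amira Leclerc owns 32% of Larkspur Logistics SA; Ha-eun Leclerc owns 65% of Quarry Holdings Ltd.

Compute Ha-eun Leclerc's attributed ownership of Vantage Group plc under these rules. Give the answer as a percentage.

23.5695%

By sibling attribution (R1), Ha-eun Leclerc is treated as also owning Amira Leclerc's interest in Quarry Holdings Ltd, giving 65% + 35% = 100%.
By sibling attribution (R1), Ha-eun Leclerc is treated as also owning Amira Leclerc's interest in Larkspur Logistics SA, giving 68% + 32% = 100%.
By sibling attribution (R1), Ha-eun Leclerc is treated as owning Amira Leclerc's 6% interest in Vantage Group plc.
Chain via Quarry Holdings Ltd → Harbor Shipping BV → Copperline Media Ltd (R3): 100% × 23% × 71% × 53% = 8.6549% of Vantage Group plc.
Chain via Larkspur Logistics SA → Stonebridge Partners LP → Ridgefield Manufacturing Inc. (R3): 100% × 53% × 58% × 29% = 8.9146% of Vantage Group plc.
Direct interest in Vantage Group plc: 6%.
Aggregating (R2): 8.6549% + 8.9146% + 6% = 23.5695%.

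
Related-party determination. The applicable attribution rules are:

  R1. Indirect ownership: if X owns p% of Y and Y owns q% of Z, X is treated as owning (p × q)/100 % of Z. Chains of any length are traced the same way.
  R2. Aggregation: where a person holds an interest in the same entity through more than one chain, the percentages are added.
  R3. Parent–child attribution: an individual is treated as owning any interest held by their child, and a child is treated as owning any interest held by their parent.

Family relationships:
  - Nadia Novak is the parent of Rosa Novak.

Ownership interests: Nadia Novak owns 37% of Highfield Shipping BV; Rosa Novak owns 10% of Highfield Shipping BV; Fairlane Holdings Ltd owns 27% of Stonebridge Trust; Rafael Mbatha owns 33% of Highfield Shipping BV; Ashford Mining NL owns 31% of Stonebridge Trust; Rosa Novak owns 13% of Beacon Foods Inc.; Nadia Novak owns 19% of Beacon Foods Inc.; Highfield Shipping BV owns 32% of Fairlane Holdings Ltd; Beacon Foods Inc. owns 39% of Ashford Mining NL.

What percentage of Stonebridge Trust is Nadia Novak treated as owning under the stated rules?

7.9296%

By parent–child attribution (R3), Nadia Novak is treated as also owning Rosa Novak's interest in Beacon Foods Inc, giving 19% + 13% = 32%.
By parent–child attribution (R3), Nadia Novak is treated as also owning Rosa Novak's interest in Highfield Shipping BV, giving 37% + 10% = 47%.
Chain via Beacon Foods Inc. → Ashford Mining NL (R1): 32% × 39% × 31% = 3.8688% of Stonebridge Trust.
Chain via Highfield Shipping BV → Fairlane Holdings Ltd (R1): 47% × 32% × 27% = 4.0608% of Stonebridge Trust.
Aggregating (R2): 3.8688% + 4.0608% = 7.9296%.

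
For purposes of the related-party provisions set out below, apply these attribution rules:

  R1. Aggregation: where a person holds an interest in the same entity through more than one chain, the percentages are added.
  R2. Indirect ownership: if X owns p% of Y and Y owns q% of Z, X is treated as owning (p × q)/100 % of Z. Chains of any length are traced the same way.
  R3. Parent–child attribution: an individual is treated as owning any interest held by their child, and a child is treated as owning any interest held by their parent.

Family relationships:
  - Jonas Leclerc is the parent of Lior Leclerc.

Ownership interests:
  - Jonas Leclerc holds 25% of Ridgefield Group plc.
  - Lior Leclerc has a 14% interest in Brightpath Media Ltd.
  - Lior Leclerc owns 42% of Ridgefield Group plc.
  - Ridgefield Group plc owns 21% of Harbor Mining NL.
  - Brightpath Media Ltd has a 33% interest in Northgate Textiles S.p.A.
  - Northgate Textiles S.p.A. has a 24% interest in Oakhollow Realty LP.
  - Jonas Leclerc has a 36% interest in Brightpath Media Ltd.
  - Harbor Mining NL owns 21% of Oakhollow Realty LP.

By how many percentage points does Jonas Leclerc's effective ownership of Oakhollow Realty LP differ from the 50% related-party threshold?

By parent–child attribution (R3), Jonas Leclerc is treated as also owning Lior Leclerc's interest in Ridgefield Group plc, giving 25% + 42% = 67%.
By parent–child attribution (R3), Jonas Leclerc is treated as also owning Lior Leclerc's interest in Brightpath Media Ltd, giving 36% + 14% = 50%.
Chain via Ridgefield Group plc → Harbor Mining NL (R2): 67% × 21% × 21% = 2.9547% of Oakhollow Realty LP.
Chain via Brightpath Media Ltd → Northgate Textiles S.p.A. (R2): 50% × 33% × 24% = 3.96% of Oakhollow Realty LP.
Aggregating (R1): 2.9547% + 3.96% = 6.9147%.
6.9147% falls short of the 50% threshold by 43.0853 percentage points.

43.0853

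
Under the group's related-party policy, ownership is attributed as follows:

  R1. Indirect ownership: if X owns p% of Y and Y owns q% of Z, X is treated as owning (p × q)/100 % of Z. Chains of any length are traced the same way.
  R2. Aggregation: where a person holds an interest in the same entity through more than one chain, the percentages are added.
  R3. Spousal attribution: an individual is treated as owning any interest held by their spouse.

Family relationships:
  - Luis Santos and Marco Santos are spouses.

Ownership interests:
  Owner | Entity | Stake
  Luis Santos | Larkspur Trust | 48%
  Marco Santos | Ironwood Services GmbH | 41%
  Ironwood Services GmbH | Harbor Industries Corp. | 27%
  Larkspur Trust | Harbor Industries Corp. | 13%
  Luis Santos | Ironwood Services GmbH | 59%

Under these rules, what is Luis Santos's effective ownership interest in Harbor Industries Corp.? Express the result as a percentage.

33.24%

By spousal attribution (R3), Luis Santos is treated as also owning Marco Santos's interest in Ironwood Services GmbH, giving 59% + 41% = 100%.
Chain via Larkspur Trust (R1): 48% × 13% = 6.24% of Harbor Industries Corp.
Chain via Ironwood Services GmbH (R1): 100% × 27% = 27% of Harbor Industries Corp.
Aggregating (R2): 6.24% + 27% = 33.24%.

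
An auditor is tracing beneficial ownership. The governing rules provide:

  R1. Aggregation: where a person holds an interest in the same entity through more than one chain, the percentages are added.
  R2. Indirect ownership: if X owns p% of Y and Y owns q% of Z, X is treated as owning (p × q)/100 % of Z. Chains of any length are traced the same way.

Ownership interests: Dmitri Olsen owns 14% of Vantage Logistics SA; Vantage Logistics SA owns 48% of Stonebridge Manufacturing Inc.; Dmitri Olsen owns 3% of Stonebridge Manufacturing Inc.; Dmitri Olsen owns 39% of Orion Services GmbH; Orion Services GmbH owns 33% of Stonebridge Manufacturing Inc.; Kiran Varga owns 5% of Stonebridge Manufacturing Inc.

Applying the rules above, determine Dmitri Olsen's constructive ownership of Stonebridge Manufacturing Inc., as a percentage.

Chain via Orion Services GmbH (R2): 39% × 33% = 12.87% of Stonebridge Manufacturing Inc.
Chain via Vantage Logistics SA (R2): 14% × 48% = 6.72% of Stonebridge Manufacturing Inc.
Direct interest in Stonebridge Manufacturing Inc: 3%.
Aggregating (R1): 12.87% + 6.72% + 3% = 22.59%.

22.59%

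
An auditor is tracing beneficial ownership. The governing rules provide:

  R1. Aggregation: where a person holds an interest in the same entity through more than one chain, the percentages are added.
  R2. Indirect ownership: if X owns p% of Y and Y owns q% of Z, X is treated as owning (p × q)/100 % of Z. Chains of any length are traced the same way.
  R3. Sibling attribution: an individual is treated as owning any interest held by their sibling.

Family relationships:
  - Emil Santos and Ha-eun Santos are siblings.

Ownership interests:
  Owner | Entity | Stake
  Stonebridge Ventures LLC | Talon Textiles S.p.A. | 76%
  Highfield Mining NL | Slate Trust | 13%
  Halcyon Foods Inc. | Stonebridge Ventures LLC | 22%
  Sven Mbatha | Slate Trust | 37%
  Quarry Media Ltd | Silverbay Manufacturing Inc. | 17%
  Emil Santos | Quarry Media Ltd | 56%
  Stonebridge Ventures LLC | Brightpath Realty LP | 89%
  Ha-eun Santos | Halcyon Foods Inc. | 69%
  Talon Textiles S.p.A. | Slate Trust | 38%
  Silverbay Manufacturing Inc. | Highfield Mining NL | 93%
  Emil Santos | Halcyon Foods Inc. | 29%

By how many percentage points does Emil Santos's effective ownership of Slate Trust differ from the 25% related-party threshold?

17.622504

By sibling attribution (R3), Emil Santos is treated as also owning Ha-eun Santos's interest in Halcyon Foods Inc, giving 29% + 69% = 98%.
Chain via Halcyon Foods Inc. → Stonebridge Ventures LLC → Talon Textiles S.p.A. (R2): 98% × 22% × 76% × 38% = 6.226528% of Slate Trust.
Chain via Quarry Media Ltd → Silverbay Manufacturing Inc. → Highfield Mining NL (R2): 56% × 17% × 93% × 13% = 1.150968% of Slate Trust.
Aggregating (R1): 6.226528% + 1.150968% = 7.377496%.
7.377496% falls short of the 25% threshold by 17.622504 percentage points.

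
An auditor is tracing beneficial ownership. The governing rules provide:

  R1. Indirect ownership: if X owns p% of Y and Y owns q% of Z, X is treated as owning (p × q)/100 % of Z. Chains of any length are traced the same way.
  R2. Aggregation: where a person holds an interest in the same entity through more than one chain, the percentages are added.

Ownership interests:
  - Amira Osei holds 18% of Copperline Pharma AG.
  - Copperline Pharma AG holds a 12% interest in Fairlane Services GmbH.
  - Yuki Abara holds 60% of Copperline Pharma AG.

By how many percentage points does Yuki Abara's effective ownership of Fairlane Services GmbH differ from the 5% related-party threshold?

2.2

Chain via Copperline Pharma AG (R1): 60% × 12% = 7.2% of Fairlane Services GmbH.
7.2% exceeds the 5% threshold by 2.2 percentage points.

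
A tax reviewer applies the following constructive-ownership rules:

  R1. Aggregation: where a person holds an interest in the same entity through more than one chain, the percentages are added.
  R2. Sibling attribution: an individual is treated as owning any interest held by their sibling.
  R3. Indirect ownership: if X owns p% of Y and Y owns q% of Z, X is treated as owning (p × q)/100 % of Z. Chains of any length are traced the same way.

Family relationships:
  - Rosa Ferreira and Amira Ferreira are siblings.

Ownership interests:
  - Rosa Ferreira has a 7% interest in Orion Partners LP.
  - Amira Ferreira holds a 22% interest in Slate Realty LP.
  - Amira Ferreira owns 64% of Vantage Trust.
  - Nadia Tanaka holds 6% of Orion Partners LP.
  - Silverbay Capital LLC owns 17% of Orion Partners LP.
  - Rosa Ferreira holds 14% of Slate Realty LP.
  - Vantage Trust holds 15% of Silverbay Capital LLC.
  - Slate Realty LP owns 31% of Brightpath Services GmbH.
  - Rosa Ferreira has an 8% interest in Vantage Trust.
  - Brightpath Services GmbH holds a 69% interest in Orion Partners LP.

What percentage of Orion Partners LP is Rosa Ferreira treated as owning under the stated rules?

By sibling attribution (R2), Rosa Ferreira is treated as also owning Amira Ferreira's interest in Vantage Trust, giving 8% + 64% = 72%.
By sibling attribution (R2), Rosa Ferreira is treated as also owning Amira Ferreira's interest in Slate Realty LP, giving 14% + 22% = 36%.
Chain via Vantage Trust → Silverbay Capital LLC (R3): 72% × 15% × 17% = 1.836% of Orion Partners LP.
Chain via Slate Realty LP → Brightpath Services GmbH (R3): 36% × 31% × 69% = 7.7004% of Orion Partners LP.
Direct interest in Orion Partners LP: 7%.
Aggregating (R1): 1.836% + 7.7004% + 7% = 16.5364%.

16.5364%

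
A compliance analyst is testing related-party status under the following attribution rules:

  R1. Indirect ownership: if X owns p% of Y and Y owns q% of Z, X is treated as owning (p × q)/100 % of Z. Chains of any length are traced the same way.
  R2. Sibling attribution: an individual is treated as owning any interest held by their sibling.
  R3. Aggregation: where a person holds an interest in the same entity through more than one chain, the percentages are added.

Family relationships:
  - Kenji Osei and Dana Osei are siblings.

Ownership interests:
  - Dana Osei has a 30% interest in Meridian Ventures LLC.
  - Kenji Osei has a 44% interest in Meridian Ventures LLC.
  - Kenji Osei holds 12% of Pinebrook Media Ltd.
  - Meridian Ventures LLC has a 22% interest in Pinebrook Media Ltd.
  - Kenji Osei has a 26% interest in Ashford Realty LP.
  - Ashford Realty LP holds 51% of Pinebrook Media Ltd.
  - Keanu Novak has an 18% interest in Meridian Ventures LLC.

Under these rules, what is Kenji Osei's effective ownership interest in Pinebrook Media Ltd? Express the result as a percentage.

By sibling attribution (R2), Kenji Osei is treated as also owning Dana Osei's interest in Meridian Ventures LLC, giving 44% + 30% = 74%.
Chain via Ashford Realty LP (R1): 26% × 51% = 13.26% of Pinebrook Media Ltd.
Chain via Meridian Ventures LLC (R1): 74% × 22% = 16.28% of Pinebrook Media Ltd.
Direct interest in Pinebrook Media Ltd: 12%.
Aggregating (R3): 13.26% + 16.28% + 12% = 41.54%.

41.54%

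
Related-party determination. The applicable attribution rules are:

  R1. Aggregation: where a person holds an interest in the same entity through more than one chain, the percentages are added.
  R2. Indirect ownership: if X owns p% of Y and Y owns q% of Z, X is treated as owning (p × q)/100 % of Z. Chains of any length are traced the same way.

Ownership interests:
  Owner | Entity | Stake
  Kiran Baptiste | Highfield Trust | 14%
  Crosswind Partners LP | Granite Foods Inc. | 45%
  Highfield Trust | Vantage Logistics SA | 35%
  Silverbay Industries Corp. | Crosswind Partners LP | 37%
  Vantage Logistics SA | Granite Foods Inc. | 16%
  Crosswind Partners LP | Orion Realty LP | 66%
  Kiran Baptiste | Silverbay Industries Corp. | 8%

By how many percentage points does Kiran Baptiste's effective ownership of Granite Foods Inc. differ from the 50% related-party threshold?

Chain via Highfield Trust → Vantage Logistics SA (R2): 14% × 35% × 16% = 0.784% of Granite Foods Inc.
Chain via Silverbay Industries Corp. → Crosswind Partners LP (R2): 8% × 37% × 45% = 1.332% of Granite Foods Inc.
Aggregating (R1): 0.784% + 1.332% = 2.116%.
2.116% falls short of the 50% threshold by 47.884 percentage points.

47.884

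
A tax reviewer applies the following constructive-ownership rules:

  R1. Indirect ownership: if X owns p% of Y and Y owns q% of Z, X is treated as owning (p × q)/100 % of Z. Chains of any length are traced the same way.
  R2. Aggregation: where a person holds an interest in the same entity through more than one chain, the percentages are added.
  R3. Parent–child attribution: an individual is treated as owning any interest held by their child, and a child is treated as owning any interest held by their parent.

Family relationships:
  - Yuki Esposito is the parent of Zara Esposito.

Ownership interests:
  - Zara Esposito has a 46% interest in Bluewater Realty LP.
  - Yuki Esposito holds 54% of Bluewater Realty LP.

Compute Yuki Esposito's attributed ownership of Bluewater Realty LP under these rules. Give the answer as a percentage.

100%

By parent–child attribution (R3), Yuki Esposito is treated as also owning Zara Esposito's interest in Bluewater Realty LP, giving 54% + 46% = 100%.
Direct interest in Bluewater Realty LP: 100%.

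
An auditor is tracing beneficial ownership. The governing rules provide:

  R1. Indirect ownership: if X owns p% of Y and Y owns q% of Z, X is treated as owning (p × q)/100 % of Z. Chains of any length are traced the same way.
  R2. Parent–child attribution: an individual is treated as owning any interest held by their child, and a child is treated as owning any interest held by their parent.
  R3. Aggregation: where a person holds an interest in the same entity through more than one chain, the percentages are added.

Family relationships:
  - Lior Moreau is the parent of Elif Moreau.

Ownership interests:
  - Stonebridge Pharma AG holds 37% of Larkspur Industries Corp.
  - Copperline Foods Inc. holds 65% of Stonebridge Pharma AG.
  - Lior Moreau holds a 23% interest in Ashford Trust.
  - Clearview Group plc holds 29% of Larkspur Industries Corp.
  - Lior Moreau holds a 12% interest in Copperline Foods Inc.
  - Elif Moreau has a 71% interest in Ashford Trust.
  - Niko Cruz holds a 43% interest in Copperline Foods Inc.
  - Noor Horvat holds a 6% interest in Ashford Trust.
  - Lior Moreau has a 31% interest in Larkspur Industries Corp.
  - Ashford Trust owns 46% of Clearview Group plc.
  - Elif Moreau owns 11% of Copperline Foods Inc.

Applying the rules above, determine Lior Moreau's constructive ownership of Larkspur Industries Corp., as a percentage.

By parent–child attribution (R2), Lior Moreau is treated as also owning Elif Moreau's interest in Copperline Foods Inc, giving 12% + 11% = 23%.
By parent–child attribution (R2), Lior Moreau is treated as also owning Elif Moreau's interest in Ashford Trust, giving 23% + 71% = 94%.
Chain via Copperline Foods Inc. → Stonebridge Pharma AG (R1): 23% × 65% × 37% = 5.5315% of Larkspur Industries Corp.
Chain via Ashford Trust → Clearview Group plc (R1): 94% × 46% × 29% = 12.5396% of Larkspur Industries Corp.
Direct interest in Larkspur Industries Corp: 31%.
Aggregating (R3): 5.5315% + 12.5396% + 31% = 49.0711%.

49.0711%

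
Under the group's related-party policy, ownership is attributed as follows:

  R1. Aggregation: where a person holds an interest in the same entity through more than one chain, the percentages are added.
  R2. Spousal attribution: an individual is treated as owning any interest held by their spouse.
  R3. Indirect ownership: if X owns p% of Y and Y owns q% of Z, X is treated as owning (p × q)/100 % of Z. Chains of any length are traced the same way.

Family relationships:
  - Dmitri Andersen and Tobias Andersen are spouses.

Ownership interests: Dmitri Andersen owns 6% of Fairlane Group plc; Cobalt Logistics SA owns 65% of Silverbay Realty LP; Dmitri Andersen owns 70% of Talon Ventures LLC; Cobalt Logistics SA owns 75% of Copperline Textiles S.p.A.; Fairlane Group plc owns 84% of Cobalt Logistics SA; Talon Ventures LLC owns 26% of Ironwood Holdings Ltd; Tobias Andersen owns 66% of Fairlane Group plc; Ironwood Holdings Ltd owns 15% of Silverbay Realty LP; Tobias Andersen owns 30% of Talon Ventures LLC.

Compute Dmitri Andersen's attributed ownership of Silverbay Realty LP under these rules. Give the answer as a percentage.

By spousal attribution (R2), Dmitri Andersen is treated as also owning Tobias Andersen's interest in Talon Ventures LLC, giving 70% + 30% = 100%.
By spousal attribution (R2), Dmitri Andersen is treated as also owning Tobias Andersen's interest in Fairlane Group plc, giving 6% + 66% = 72%.
Chain via Talon Ventures LLC → Ironwood Holdings Ltd (R3): 100% × 26% × 15% = 3.9% of Silverbay Realty LP.
Chain via Fairlane Group plc → Cobalt Logistics SA (R3): 72% × 84% × 65% = 39.312% of Silverbay Realty LP.
Aggregating (R1): 3.9% + 39.312% = 43.212%.

43.212%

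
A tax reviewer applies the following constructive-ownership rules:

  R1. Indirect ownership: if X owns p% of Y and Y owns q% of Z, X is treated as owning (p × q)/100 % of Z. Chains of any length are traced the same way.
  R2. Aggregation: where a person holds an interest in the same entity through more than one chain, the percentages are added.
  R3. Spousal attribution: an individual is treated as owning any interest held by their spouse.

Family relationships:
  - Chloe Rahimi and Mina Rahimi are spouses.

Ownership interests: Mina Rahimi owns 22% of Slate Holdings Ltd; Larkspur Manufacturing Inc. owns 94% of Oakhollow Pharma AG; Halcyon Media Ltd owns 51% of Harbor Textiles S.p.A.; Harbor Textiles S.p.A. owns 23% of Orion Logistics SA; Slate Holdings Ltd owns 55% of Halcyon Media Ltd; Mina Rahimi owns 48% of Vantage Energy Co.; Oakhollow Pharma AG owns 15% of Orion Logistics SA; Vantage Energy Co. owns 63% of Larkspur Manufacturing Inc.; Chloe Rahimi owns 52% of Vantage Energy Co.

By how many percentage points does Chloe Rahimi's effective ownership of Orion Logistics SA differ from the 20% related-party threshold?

By spousal attribution (R3), Chloe Rahimi is treated as also owning Mina Rahimi's interest in Vantage Energy Co, giving 52% + 48% = 100%.
By spousal attribution (R3), Chloe Rahimi is treated as owning Mina Rahimi's 22% interest in Slate Holdings Ltd.
Chain via Vantage Energy Co. → Larkspur Manufacturing Inc. → Oakhollow Pharma AG (R1): 100% × 63% × 94% × 15% = 8.883% of Orion Logistics SA.
Chain via Slate Holdings Ltd → Halcyon Media Ltd → Harbor Textiles S.p.A. (R1): 22% × 55% × 51% × 23% = 1.41933% of Orion Logistics SA.
Aggregating (R2): 8.883% + 1.41933% = 10.30233%.
10.30233% falls short of the 20% threshold by 9.69767 percentage points.

9.69767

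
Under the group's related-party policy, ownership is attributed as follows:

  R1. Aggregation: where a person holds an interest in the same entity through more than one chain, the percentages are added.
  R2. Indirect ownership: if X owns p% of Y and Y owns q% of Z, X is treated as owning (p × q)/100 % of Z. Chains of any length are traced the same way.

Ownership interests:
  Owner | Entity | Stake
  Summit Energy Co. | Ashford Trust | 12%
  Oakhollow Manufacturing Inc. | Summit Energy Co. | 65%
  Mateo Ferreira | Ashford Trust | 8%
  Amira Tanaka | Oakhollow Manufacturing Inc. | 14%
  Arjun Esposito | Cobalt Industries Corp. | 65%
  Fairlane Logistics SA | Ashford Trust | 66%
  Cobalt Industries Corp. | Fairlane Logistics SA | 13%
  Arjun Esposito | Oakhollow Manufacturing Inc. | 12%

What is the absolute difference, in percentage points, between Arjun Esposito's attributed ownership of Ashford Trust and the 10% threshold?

Chain via Oakhollow Manufacturing Inc. → Summit Energy Co. (R2): 12% × 65% × 12% = 0.936% of Ashford Trust.
Chain via Cobalt Industries Corp. → Fairlane Logistics SA (R2): 65% × 13% × 66% = 5.577% of Ashford Trust.
Aggregating (R1): 0.936% + 5.577% = 6.513%.
6.513% falls short of the 10% threshold by 3.487 percentage points.

3.487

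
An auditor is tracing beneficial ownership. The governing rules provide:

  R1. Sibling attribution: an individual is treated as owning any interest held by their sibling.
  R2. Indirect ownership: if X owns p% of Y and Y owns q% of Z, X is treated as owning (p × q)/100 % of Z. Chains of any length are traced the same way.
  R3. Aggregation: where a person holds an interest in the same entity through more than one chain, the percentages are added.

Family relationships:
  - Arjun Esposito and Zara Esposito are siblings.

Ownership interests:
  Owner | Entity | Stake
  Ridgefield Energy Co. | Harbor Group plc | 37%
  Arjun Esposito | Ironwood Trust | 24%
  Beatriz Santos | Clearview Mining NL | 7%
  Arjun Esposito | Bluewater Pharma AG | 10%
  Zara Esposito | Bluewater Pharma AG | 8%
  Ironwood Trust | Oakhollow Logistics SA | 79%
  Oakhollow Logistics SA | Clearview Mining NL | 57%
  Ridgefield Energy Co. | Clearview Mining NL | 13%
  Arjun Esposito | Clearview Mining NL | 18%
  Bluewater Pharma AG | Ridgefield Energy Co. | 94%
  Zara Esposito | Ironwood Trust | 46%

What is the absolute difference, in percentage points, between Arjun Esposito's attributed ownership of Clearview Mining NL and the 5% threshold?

46.7206

By sibling attribution (R1), Arjun Esposito is treated as also owning Zara Esposito's interest in Bluewater Pharma AG, giving 10% + 8% = 18%.
By sibling attribution (R1), Arjun Esposito is treated as also owning Zara Esposito's interest in Ironwood Trust, giving 24% + 46% = 70%.
Chain via Bluewater Pharma AG → Ridgefield Energy Co. (R2): 18% × 94% × 13% = 2.1996% of Clearview Mining NL.
Chain via Ironwood Trust → Oakhollow Logistics SA (R2): 70% × 79% × 57% = 31.521% of Clearview Mining NL.
Direct interest in Clearview Mining NL: 18%.
Aggregating (R3): 2.1996% + 31.521% + 18% = 51.7206%.
51.7206% exceeds the 5% threshold by 46.7206 percentage points.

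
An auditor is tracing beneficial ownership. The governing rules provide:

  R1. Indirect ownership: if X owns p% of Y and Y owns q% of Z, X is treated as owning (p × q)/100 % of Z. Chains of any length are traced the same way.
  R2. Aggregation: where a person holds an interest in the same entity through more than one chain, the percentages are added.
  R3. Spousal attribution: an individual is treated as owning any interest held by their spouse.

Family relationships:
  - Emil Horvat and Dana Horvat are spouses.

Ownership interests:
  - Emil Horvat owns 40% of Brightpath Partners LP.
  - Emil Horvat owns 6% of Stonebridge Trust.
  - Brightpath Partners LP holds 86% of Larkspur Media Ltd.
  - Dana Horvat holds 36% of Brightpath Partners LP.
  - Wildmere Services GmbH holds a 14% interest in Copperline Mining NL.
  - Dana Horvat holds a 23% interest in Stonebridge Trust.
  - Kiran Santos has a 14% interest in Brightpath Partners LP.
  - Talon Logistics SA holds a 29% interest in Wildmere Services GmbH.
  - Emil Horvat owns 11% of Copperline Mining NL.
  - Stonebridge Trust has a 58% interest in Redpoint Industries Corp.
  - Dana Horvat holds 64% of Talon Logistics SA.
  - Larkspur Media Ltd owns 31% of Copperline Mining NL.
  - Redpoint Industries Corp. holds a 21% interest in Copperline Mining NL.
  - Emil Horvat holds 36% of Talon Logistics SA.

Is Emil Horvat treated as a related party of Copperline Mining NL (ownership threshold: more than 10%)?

Yes

By spousal attribution (R3), Emil Horvat is treated as also owning Dana Horvat's interest in Brightpath Partners LP, giving 40% + 36% = 76%.
By spousal attribution (R3), Emil Horvat is treated as also owning Dana Horvat's interest in Talon Logistics SA, giving 36% + 64% = 100%.
By spousal attribution (R3), Emil Horvat is treated as also owning Dana Horvat's interest in Stonebridge Trust, giving 6% + 23% = 29%.
Chain via Brightpath Partners LP → Larkspur Media Ltd (R1): 76% × 86% × 31% = 20.2616% of Copperline Mining NL.
Chain via Talon Logistics SA → Wildmere Services GmbH (R1): 100% × 29% × 14% = 4.06% of Copperline Mining NL.
Chain via Stonebridge Trust → Redpoint Industries Corp. (R1): 29% × 58% × 21% = 3.5322% of Copperline Mining NL.
Direct interest in Copperline Mining NL: 11%.
Aggregating (R2): 20.2616% + 4.06% + 3.5322% + 11% = 38.8538%.
38.8538% exceeds the 10% threshold, so Emil is a related party to Copperline Mining NL.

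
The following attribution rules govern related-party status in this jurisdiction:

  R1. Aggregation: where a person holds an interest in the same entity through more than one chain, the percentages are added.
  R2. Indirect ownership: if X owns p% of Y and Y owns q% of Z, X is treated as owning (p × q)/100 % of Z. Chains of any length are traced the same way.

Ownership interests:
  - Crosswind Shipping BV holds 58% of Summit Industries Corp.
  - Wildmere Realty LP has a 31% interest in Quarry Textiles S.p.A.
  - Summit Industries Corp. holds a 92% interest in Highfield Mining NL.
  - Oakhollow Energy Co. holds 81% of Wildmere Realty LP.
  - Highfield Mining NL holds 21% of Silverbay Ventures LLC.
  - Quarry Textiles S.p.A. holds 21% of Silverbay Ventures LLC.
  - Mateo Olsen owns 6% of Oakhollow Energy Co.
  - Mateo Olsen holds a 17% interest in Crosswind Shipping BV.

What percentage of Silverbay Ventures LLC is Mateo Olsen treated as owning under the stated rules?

Chain via Crosswind Shipping BV → Summit Industries Corp. → Highfield Mining NL (R2): 17% × 58% × 92% × 21% = 1.904952% of Silverbay Ventures LLC.
Chain via Oakhollow Energy Co. → Wildmere Realty LP → Quarry Textiles S.p.A. (R2): 6% × 81% × 31% × 21% = 0.316386% of Silverbay Ventures LLC.
Aggregating (R1): 1.904952% + 0.316386% = 2.221338%.

2.221338%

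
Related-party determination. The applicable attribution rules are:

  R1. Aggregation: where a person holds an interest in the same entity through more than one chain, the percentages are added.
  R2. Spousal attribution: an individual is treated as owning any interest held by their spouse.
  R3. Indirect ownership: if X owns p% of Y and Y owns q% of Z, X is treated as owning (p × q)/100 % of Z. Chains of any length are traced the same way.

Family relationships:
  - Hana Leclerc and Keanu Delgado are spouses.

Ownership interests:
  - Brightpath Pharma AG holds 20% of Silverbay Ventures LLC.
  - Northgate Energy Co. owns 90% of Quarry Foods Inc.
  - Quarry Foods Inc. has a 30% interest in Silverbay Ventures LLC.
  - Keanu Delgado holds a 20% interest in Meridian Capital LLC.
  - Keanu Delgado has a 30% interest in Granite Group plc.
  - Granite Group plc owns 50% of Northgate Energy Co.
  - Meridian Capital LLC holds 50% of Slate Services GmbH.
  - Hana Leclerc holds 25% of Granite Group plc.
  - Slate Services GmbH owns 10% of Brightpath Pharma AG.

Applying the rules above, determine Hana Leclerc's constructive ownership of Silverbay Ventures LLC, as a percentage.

7.625%

By spousal attribution (R2), Hana Leclerc is treated as also owning Keanu Delgado's interest in Granite Group plc, giving 25% + 30% = 55%.
By spousal attribution (R2), Hana Leclerc is treated as owning Keanu Delgado's 20% interest in Meridian Capital LLC.
Chain via Granite Group plc → Northgate Energy Co. → Quarry Foods Inc. (R3): 55% × 50% × 90% × 30% = 7.425% of Silverbay Ventures LLC.
Chain via Meridian Capital LLC → Slate Services GmbH → Brightpath Pharma AG (R3): 20% × 50% × 10% × 20% = 0.2% of Silverbay Ventures LLC.
Aggregating (R1): 7.425% + 0.2% = 7.625%.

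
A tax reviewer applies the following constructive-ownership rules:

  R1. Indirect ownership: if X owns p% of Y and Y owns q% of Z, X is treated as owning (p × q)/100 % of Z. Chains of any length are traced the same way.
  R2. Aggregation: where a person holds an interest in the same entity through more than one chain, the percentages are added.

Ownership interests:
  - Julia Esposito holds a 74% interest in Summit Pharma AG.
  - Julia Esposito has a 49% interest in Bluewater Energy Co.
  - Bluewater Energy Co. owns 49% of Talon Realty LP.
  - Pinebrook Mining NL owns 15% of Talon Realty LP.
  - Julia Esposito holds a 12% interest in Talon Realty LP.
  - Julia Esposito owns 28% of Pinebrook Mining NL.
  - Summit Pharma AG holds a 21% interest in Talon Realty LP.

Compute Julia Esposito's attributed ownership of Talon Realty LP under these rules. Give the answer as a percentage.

Chain via Summit Pharma AG (R1): 74% × 21% = 15.54% of Talon Realty LP.
Chain via Bluewater Energy Co. (R1): 49% × 49% = 24.01% of Talon Realty LP.
Chain via Pinebrook Mining NL (R1): 28% × 15% = 4.2% of Talon Realty LP.
Direct interest in Talon Realty LP: 12%.
Aggregating (R2): 15.54% + 24.01% + 4.2% + 12% = 55.75%.

55.75%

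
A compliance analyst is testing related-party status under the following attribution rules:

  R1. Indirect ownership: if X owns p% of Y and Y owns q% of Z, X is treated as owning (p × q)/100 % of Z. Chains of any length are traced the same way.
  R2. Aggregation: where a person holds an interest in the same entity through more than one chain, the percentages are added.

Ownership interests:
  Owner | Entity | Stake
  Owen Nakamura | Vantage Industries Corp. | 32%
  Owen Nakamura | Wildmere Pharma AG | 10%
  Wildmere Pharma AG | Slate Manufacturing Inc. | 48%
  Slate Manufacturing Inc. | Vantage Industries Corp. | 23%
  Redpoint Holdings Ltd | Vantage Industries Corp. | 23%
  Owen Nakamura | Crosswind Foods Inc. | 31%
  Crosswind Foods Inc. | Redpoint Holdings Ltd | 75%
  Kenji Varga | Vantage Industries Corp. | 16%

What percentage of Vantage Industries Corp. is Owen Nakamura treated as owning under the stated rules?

Chain via Wildmere Pharma AG → Slate Manufacturing Inc. (R1): 10% × 48% × 23% = 1.104% of Vantage Industries Corp.
Chain via Crosswind Foods Inc. → Redpoint Holdings Ltd (R1): 31% × 75% × 23% = 5.3475% of Vantage Industries Corp.
Direct interest in Vantage Industries Corp: 32%.
Aggregating (R2): 1.104% + 5.3475% + 32% = 38.4515%.

38.4515%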